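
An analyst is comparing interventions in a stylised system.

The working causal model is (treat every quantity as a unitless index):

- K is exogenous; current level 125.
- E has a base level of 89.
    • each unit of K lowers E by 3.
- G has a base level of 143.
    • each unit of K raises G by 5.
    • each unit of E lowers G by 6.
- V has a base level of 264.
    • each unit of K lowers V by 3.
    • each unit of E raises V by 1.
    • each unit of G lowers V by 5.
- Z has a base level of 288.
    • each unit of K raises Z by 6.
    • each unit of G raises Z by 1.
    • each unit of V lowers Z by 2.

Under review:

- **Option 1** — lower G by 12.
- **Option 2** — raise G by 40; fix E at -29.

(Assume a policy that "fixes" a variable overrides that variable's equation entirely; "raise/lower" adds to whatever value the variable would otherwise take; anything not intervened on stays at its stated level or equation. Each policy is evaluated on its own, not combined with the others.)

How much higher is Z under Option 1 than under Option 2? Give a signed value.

Option 1 (G − 12):
  K = 125
  E = 89 − 3·125 = -286
  G = 143 + 5·125 − 6·(-286) (−12 from intervention) = 2472
  V = 264 − 3·125 + (-286) − 5·2472 = -12757
  Z = 288 + 6·125 + 2472 − 2·(-12757) = 29024
Option 2 (G + 40, E := -29):
  K = 125
  E = -29
  G = 143 + 5·125 − 6·(-29) (+40 from intervention) = 982
  V = 264 − 3·125 + (-29) − 5·982 = -5050
  Z = 288 + 6·125 + 982 − 2·(-5050) = 12120
Z: 29024 − 12120 = 16904

16904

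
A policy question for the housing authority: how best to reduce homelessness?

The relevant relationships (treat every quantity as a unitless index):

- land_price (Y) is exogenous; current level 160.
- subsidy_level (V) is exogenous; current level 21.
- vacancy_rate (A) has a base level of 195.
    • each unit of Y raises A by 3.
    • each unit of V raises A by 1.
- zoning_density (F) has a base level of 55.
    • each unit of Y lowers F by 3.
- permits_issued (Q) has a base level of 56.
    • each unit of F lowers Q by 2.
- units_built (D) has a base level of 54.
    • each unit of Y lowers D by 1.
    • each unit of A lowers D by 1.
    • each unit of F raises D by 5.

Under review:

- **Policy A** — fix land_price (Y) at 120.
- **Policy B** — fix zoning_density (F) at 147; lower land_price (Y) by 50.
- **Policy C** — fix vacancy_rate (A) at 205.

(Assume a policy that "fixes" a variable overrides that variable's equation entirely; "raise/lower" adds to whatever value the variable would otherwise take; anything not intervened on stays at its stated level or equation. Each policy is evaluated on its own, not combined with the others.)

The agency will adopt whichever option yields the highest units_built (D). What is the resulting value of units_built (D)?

133

Policy A (Y := 120):
  Y = 120
  V = 21
  A = 195 + 3·120 + 21 = 576
  F = 55 − 3·120 = -305
  D = 54 − 120 − 576 + 5·(-305) = -2167
Policy B (F := 147, Y − 50):
  Y = 160 − 50 = 110
  V = 21
  A = 195 + 3·110 + 21 = 546
  F = 147
  D = 54 − 110 − 546 + 5·147 = 133
Policy C (A := 205):
  Y = 160
  V = 21
  A = 205
  F = 55 − 3·160 = -425
  D = 54 − 160 − 205 + 5·(-425) = -2436
Comparing — Policy A: D=-2167, Policy B: D=133, Policy C: D=-2436. Highest is 133 (Policy B).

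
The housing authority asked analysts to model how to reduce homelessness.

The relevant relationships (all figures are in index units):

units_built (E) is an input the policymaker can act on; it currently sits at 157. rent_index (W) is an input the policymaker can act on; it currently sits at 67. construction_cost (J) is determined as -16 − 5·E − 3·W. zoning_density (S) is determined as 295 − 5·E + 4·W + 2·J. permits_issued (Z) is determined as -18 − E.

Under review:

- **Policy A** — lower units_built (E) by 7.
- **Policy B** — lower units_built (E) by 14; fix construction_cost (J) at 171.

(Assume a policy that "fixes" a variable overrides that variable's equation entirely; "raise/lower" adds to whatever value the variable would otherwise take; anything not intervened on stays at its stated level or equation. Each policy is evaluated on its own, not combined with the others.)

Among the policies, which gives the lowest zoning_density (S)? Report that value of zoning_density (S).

-2121

Policy A (E − 7):
  E = 157 − 7 = 150
  W = 67
  J = -16 − 5·150 − 3·67 = -967
  S = 295 − 5·150 + 4·67 + 2·(-967) = -2121
Policy B (E − 14, J := 171):
  E = 157 − 14 = 143
  W = 67
  J = 171
  S = 295 − 5·143 + 4·67 + 2·171 = 190
Comparing — Policy A: S=-2121, Policy B: S=190. Lowest is -2121 (Policy A).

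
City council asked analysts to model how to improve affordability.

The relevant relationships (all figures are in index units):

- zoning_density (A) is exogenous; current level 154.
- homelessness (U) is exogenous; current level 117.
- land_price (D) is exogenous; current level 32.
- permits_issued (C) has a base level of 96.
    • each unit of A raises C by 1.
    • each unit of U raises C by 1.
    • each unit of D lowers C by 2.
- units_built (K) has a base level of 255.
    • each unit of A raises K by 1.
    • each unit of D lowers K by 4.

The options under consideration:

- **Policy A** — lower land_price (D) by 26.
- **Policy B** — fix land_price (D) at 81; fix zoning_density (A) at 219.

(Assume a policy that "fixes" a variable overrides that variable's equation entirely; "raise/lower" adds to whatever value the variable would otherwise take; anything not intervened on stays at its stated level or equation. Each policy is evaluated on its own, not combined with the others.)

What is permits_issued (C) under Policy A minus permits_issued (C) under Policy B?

85

Policy A (D − 26):
  A = 154
  U = 117
  D = 32 − 26 = 6
  C = 96 + 154 + 117 − 2·6 = 355
Policy B (D := 81, A := 219):
  A = 219
  U = 117
  D = 81
  C = 96 + 219 + 117 − 2·81 = 270
C: 355 − 270 = 85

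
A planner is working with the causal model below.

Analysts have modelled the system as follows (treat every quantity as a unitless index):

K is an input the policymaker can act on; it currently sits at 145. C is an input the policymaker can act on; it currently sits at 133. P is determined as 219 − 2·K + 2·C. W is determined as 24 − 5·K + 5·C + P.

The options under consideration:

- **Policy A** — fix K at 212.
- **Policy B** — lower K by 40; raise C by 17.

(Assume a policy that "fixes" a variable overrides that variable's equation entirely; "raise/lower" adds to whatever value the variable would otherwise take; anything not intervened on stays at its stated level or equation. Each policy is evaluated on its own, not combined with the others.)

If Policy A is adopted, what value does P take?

Policy A (K := 212):
  K = 212
  C = 133
  P = 219 − 2·212 + 2·133 = 61

61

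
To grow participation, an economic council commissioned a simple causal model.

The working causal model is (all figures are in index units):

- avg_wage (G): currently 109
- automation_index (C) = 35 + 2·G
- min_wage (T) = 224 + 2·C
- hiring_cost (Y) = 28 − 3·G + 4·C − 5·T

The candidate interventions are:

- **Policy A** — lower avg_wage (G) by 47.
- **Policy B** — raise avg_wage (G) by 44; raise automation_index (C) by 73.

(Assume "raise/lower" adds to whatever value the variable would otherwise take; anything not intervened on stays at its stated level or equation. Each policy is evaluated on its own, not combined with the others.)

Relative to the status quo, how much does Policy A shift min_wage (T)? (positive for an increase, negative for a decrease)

-188

Baseline:
  G = 109
  C = 35 + 2·109 = 253
  T = 224 + 2·253 = 730
Policy A (G − 47):
  G = 109 − 47 = 62
  C = 35 + 2·62 = 159
  T = 224 + 2·159 = 542
Change in T: 542 − 730 = -188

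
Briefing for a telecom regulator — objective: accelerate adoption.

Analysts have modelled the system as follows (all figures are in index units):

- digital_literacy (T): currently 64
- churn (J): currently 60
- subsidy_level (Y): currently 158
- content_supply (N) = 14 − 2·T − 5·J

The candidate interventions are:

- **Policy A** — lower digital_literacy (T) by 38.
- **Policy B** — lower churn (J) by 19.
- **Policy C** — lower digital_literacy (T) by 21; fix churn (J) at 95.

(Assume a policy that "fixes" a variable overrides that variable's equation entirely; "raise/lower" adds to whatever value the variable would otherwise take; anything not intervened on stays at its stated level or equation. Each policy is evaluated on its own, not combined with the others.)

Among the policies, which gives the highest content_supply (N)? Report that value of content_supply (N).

-319

Policy A (T − 38):
  T = 64 − 38 = 26
  J = 60
  N = 14 − 2·26 − 5·60 = -338
Policy B (J − 19):
  T = 64
  J = 60 − 19 = 41
  N = 14 − 2·64 − 5·41 = -319
Policy C (T − 21, J := 95):
  T = 64 − 21 = 43
  J = 95
  N = 14 − 2·43 − 5·95 = -547
Comparing — Policy A: N=-338, Policy B: N=-319, Policy C: N=-547. Highest is -319 (Policy B).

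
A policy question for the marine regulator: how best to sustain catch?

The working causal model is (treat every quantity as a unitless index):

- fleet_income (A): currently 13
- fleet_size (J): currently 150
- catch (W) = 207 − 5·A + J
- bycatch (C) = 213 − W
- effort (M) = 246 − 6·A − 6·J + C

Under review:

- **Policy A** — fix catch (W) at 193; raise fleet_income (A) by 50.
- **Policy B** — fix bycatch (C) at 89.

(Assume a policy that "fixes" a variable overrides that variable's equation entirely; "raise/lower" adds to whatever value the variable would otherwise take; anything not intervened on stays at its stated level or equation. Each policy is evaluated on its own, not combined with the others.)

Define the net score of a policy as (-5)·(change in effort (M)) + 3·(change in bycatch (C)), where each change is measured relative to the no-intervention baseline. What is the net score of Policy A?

1302

Baseline:
  A = 13
  J = 150
  W = 207 − 5·13 + 150 = 292
  C = 213 − 292 = -79
  M = 246 − 6·13 − 6·150 + (-79) = -811
Policy A (W := 193, A + 50):
  A = 13 + 50 = 63
  J = 150
  W = 193
  C = 213 − 193 = 20
  M = 246 − 6·63 − 6·150 + 20 = -1012
ΔM = -1012 − (-811) = -201; ΔC = 20 − (-79) = 99
Score = (-5)·(-201) + 3·99 = 1302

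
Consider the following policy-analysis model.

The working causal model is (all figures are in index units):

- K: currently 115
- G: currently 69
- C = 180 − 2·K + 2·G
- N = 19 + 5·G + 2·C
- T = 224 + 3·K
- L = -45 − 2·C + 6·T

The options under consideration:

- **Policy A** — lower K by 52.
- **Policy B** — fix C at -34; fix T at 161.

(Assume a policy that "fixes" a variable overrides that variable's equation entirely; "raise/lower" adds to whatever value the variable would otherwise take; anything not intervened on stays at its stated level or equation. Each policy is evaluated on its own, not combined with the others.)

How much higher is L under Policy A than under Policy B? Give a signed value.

Policy A (K − 52):
  K = 115 − 52 = 63
  G = 69
  C = 180 − 2·63 + 2·69 = 192
  T = 224 + 3·63 = 413
  L = -45 − 2·192 + 6·413 = 2049
Policy B (C := -34, T := 161):
  K = 115
  G = 69
  C = -34
  T = 161
  L = -45 − 2·(-34) + 6·161 = 989
L: 2049 − 989 = 1060

1060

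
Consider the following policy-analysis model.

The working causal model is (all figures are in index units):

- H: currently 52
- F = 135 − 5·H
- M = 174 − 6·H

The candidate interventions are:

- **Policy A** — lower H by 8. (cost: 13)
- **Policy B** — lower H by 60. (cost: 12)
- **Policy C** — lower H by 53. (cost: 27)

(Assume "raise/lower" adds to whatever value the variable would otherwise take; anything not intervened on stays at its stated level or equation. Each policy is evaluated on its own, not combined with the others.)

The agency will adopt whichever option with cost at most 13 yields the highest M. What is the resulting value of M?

222

Policy A (H − 8):
  H = 52 − 8 = 44
  M = 174 − 6·44 = -90
Policy B (H − 60):
  H = 52 − 60 = -8
  M = 174 − 6·(-8) = 222
Comparing — Policy A: M=-90, Policy B: M=222. Highest is 222 (Policy B).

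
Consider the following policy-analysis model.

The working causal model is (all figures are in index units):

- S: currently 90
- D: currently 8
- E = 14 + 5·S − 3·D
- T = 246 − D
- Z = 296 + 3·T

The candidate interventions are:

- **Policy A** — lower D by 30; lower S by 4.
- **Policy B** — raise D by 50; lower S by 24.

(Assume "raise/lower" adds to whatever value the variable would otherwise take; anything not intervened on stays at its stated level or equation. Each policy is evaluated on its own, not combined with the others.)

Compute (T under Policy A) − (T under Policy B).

80

Policy A (D − 30, S − 4):
  D = 8 − 30 = -22
  T = 246 − (-22) = 268
Policy B (D + 50, S − 24):
  D = 8 + 50 = 58
  T = 246 − 58 = 188
T: 268 − 188 = 80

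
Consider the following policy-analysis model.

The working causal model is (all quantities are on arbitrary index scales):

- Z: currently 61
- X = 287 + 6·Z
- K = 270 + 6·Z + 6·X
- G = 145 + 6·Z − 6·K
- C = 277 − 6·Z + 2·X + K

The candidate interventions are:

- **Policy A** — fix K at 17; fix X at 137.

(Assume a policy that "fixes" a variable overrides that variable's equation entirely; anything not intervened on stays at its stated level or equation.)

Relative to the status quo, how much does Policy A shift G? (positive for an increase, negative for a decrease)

27222

Baseline:
  Z = 61
  X = 287 + 6·61 = 653
  K = 270 + 6·61 + 6·653 = 4554
  G = 145 + 6·61 − 6·4554 = -26813
Policy A (K := 17, X := 137):
  Z = 61
  X = 137
  K = 17
  G = 145 + 6·61 − 6·17 = 409
Change in G: 409 − (-26813) = 27222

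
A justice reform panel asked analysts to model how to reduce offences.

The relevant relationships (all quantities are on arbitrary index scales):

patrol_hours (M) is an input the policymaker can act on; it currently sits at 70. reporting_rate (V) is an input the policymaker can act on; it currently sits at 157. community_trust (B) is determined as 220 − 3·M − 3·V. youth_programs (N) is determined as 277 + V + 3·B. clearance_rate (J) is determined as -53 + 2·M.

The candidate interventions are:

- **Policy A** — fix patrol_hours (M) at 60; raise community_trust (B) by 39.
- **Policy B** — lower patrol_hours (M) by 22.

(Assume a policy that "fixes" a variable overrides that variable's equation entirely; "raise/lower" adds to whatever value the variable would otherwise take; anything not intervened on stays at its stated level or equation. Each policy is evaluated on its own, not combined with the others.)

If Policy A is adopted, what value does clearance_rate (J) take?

Policy A (M := 60, B + 39):
  M = 60
  J = -53 + 2·60 = 67

67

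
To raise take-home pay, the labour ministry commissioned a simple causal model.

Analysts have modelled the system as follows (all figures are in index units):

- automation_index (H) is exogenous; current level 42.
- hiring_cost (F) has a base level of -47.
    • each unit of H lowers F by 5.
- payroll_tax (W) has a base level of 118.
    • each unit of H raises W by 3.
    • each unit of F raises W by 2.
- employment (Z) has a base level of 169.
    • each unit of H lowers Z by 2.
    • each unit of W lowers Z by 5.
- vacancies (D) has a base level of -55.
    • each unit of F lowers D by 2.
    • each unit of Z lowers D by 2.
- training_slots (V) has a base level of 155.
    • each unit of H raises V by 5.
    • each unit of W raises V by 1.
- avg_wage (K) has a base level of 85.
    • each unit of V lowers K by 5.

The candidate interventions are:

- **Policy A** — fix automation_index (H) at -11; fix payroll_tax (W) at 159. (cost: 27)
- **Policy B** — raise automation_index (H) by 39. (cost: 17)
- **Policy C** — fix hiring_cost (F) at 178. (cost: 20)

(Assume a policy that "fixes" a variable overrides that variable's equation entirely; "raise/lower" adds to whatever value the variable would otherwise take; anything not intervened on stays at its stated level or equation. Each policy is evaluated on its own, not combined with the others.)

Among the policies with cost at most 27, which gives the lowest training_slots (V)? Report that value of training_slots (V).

17

Policy A (H := -11, W := 159):
  H = -11
  F = -47 − 5·(-11) = 8
  W = 159
  V = 155 + 5·(-11) + 159 = 259
Policy B (H + 39):
  H = 42 + 39 = 81
  F = -47 − 5·81 = -452
  W = 118 + 3·81 + 2·(-452) = -543
  V = 155 + 5·81 + (-543) = 17
Policy C (F := 178):
  H = 42
  F = 178
  W = 118 + 3·42 + 2·178 = 600
  V = 155 + 5·42 + 600 = 965
Comparing — Policy A: V=259, Policy B: V=17, Policy C: V=965. Lowest is 17 (Policy B).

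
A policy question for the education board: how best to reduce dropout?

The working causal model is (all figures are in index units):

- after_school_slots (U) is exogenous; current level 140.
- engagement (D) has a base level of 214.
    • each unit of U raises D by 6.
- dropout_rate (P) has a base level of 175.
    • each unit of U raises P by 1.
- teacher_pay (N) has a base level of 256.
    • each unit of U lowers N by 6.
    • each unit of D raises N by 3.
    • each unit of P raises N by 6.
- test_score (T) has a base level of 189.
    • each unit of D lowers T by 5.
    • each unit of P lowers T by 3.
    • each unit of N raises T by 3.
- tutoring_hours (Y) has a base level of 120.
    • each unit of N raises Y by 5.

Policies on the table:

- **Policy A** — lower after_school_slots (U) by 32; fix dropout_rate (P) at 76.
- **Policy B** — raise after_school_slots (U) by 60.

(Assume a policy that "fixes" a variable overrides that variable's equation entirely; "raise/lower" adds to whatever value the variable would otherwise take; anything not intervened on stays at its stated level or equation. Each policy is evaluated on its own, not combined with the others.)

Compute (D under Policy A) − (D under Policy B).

-552

Policy A (U − 32, P := 76):
  U = 140 − 32 = 108
  D = 214 + 6·108 = 862
Policy B (U + 60):
  U = 140 + 60 = 200
  D = 214 + 6·200 = 1414
D: 862 − 1414 = -552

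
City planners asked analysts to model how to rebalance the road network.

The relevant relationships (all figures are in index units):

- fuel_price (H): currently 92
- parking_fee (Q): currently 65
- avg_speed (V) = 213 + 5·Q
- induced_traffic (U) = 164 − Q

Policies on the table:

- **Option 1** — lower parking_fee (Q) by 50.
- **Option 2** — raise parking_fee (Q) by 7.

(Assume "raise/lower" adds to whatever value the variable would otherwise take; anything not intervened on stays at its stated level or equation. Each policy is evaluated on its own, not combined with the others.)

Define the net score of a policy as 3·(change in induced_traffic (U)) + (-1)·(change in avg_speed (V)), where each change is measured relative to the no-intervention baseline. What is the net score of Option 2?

Baseline:
  Q = 65
  V = 213 + 5·65 = 538
  U = 164 − 65 = 99
Option 2 (Q + 7):
  Q = 65 + 7 = 72
  V = 213 + 5·72 = 573
  U = 164 − 72 = 92
ΔU = 92 − 99 = -7; ΔV = 573 − 538 = 35
Score = 3·(-7) + (-1)·35 = -56

-56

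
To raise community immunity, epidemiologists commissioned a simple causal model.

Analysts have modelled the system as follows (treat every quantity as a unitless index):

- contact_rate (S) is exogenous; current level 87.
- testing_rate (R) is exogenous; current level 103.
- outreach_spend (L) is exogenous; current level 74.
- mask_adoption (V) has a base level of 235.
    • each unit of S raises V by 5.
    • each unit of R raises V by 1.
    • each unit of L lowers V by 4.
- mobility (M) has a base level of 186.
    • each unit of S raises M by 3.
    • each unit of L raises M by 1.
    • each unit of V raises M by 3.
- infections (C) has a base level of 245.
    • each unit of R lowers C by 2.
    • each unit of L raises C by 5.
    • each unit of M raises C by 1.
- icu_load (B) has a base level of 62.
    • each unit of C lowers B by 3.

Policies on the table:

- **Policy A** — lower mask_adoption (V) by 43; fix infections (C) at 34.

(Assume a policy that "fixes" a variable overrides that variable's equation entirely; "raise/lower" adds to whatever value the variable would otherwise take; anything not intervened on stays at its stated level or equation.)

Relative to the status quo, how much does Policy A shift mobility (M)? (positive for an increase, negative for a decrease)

-129

Baseline:
  S = 87
  R = 103
  L = 74
  V = 235 + 5·87 + 103 − 4·74 = 477
  M = 186 + 3·87 + 74 + 3·477 = 1952
Policy A (V − 43, C := 34):
  S = 87
  R = 103
  L = 74
  V = 235 + 5·87 + 103 − 4·74 (−43 from intervention) = 434
  M = 186 + 3·87 + 74 + 3·434 = 1823
Change in M: 1823 − 1952 = -129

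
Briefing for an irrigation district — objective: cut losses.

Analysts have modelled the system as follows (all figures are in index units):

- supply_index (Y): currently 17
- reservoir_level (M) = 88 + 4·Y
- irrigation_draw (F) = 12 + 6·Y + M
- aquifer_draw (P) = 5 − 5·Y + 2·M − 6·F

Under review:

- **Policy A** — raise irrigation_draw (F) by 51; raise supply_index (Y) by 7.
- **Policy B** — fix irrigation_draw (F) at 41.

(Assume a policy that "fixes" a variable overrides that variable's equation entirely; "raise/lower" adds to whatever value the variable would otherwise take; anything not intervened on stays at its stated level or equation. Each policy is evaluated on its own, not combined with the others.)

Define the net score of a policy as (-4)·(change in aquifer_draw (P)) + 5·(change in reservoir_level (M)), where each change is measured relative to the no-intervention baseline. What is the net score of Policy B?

-5496

Baseline:
  Y = 17
  M = 88 + 4·17 = 156
  F = 12 + 6·17 + 156 = 270
  P = 5 − 5·17 + 2·156 − 6·270 = -1388
Policy B (F := 41):
  Y = 17
  M = 88 + 4·17 = 156
  F = 41
  P = 5 − 5·17 + 2·156 − 6·41 = -14
ΔP = -14 − (-1388) = 1374; ΔM = 156 − 156 = 0
Score = (-4)·1374 + 5·0 = -5496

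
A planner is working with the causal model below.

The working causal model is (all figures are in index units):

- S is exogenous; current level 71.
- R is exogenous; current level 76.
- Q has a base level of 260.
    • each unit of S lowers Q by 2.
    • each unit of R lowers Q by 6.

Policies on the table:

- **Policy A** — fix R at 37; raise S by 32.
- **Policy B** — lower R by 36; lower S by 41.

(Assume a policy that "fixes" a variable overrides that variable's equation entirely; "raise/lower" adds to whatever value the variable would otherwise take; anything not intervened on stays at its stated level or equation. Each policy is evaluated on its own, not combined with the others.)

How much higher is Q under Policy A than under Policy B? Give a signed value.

Policy A (R := 37, S + 32):
  S = 71 + 32 = 103
  R = 37
  Q = 260 − 2·103 − 6·37 = -168
Policy B (R − 36, S − 41):
  S = 71 − 41 = 30
  R = 76 − 36 = 40
  Q = 260 − 2·30 − 6·40 = -40
Q: -168 − (-40) = -128

-128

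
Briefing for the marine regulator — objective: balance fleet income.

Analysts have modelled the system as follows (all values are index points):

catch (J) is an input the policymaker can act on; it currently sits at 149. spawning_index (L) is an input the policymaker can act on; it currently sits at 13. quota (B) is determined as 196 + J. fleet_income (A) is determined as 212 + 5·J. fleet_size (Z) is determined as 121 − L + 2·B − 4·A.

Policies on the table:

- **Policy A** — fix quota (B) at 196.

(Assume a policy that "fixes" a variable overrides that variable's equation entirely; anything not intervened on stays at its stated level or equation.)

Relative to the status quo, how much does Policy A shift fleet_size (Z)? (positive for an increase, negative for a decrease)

-298

Baseline:
  J = 149
  L = 13
  B = 196 + 149 = 345
  A = 212 + 5·149 = 957
  Z = 121 − 13 + 2·345 − 4·957 = -3030
Policy A (B := 196):
  J = 149
  L = 13
  B = 196
  A = 212 + 5·149 = 957
  Z = 121 − 13 + 2·196 − 4·957 = -3328
Change in Z: -3328 − (-3030) = -298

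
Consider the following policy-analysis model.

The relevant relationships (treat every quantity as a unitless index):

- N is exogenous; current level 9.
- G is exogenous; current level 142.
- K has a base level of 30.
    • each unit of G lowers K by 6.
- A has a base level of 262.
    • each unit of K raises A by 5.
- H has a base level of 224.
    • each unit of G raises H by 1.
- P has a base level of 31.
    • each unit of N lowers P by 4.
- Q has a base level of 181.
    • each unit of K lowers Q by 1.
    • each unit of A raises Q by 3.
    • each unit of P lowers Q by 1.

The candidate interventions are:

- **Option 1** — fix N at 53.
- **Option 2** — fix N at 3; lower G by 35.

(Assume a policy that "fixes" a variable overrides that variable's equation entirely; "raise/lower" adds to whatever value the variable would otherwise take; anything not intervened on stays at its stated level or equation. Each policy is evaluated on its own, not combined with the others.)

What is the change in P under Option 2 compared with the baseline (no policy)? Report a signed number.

Baseline:
  N = 9
  P = 31 − 4·9 = -5
Option 2 (N := 3, G − 35):
  N = 3
  P = 31 − 4·3 = 19
Change in P: 19 − (-5) = 24

24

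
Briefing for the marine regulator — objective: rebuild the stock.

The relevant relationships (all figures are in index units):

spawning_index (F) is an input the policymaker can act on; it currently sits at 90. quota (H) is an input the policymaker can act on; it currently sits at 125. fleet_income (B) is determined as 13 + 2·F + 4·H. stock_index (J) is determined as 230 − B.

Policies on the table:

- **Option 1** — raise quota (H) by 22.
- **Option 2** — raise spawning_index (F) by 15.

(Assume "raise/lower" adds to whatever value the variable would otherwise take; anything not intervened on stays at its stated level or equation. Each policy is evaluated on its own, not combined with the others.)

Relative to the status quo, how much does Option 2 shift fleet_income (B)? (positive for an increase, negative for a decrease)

30

Baseline:
  F = 90
  H = 125
  B = 13 + 2·90 + 4·125 = 693
Option 2 (F + 15):
  F = 90 + 15 = 105
  H = 125
  B = 13 + 2·105 + 4·125 = 723
Change in B: 723 − 693 = 30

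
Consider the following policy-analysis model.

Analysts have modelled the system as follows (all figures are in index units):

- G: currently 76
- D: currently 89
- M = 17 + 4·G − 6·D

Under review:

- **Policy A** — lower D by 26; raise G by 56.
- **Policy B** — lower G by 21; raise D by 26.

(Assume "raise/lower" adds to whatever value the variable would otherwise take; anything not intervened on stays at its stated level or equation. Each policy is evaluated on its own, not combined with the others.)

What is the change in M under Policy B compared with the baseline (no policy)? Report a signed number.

Baseline:
  G = 76
  D = 89
  M = 17 + 4·76 − 6·89 = -213
Policy B (G − 21, D + 26):
  G = 76 − 21 = 55
  D = 89 + 26 = 115
  M = 17 + 4·55 − 6·115 = -453
Change in M: -453 − (-213) = -240

-240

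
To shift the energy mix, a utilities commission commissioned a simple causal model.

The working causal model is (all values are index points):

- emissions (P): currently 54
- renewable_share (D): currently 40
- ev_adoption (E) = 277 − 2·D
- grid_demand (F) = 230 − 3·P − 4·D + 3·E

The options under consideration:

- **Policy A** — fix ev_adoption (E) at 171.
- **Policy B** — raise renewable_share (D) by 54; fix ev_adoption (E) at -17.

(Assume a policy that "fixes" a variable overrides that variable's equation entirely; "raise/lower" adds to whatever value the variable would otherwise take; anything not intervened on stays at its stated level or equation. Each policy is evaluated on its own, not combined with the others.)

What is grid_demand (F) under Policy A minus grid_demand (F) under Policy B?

Policy A (E := 171):
  P = 54
  D = 40
  E = 171
  F = 230 − 3·54 − 4·40 + 3·171 = 421
Policy B (D + 54, E := -17):
  P = 54
  D = 40 + 54 = 94
  E = -17
  F = 230 − 3·54 − 4·94 + 3·(-17) = -359
F: 421 − (-359) = 780

780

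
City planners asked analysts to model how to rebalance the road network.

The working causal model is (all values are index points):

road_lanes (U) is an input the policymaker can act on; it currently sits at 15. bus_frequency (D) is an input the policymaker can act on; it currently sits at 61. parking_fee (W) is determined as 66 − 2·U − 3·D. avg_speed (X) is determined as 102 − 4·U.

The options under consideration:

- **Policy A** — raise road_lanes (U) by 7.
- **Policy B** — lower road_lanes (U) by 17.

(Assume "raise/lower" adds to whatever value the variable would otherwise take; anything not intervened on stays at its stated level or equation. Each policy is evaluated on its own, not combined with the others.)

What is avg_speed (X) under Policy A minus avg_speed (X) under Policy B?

Policy A (U + 7):
  U = 15 + 7 = 22
  X = 102 − 4·22 = 14
Policy B (U − 17):
  U = 15 − 17 = -2
  X = 102 − 4·(-2) = 110
X: 14 − 110 = -96

-96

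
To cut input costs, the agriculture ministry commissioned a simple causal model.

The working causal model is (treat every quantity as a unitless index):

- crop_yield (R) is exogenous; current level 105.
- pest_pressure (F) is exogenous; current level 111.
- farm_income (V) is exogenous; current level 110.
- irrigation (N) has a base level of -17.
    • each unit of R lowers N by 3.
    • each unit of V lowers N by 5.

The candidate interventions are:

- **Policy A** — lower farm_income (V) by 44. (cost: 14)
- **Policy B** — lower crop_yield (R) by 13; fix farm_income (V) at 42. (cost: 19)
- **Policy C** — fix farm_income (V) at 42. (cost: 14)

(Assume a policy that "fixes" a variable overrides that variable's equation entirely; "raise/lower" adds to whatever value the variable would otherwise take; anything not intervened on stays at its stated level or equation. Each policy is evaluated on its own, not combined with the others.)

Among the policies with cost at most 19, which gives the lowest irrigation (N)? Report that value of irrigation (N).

Policy A (V − 44):
  R = 105
  V = 110 − 44 = 66
  N = -17 − 3·105 − 5·66 = -662
Policy B (R − 13, V := 42):
  R = 105 − 13 = 92
  V = 42
  N = -17 − 3·92 − 5·42 = -503
Policy C (V := 42):
  R = 105
  V = 42
  N = -17 − 3·105 − 5·42 = -542
Comparing — Policy A: N=-662, Policy B: N=-503, Policy C: N=-542. Lowest is -662 (Policy A).

-662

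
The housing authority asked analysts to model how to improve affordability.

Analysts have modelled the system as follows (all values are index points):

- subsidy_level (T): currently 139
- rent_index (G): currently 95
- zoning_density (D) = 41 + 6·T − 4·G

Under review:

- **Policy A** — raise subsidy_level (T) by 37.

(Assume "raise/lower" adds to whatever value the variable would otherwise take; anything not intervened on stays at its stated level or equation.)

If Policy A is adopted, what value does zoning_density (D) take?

717

Policy A (T + 37):
  T = 139 + 37 = 176
  G = 95
  D = 41 + 6·176 − 4·95 = 717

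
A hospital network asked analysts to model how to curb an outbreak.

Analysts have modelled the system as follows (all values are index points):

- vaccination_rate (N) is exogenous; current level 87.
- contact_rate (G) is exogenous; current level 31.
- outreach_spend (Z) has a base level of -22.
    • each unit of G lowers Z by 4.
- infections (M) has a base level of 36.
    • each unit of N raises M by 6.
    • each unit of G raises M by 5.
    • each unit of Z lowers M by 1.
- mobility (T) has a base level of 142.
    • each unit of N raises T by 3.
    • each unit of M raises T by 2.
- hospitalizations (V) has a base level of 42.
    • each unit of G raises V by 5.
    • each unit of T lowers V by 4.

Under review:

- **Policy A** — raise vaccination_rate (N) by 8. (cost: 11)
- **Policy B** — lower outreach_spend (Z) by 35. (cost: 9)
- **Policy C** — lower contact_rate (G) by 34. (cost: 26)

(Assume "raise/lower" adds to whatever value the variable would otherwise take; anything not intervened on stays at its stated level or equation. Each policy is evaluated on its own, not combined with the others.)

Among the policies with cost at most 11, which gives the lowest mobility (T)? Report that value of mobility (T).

Policy A (N + 8):
  N = 87 + 8 = 95
  G = 31
  Z = -22 − 4·31 = -146
  M = 36 + 6·95 + 5·31 − (-146) = 907
  T = 142 + 3·95 + 2·907 = 2241
Policy B (Z − 35):
  N = 87
  G = 31
  Z = -22 − 4·31 (−35 from intervention) = -181
  M = 36 + 6·87 + 5·31 − (-181) = 894
  T = 142 + 3·87 + 2·894 = 2191
Comparing — Policy A: T=2241, Policy B: T=2191. Lowest is 2191 (Policy B).

2191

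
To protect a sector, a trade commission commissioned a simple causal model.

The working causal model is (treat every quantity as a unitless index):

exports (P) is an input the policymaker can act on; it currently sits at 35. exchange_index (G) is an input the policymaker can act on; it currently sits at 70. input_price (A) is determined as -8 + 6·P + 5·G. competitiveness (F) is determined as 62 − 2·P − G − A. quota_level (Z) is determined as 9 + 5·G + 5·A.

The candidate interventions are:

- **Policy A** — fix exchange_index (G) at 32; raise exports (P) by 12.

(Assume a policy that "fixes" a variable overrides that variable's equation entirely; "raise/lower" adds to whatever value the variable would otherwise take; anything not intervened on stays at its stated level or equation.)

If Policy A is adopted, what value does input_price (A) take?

Policy A (G := 32, P + 12):
  P = 35 + 12 = 47
  G = 32
  A = -8 + 6·47 + 5·32 = 434

434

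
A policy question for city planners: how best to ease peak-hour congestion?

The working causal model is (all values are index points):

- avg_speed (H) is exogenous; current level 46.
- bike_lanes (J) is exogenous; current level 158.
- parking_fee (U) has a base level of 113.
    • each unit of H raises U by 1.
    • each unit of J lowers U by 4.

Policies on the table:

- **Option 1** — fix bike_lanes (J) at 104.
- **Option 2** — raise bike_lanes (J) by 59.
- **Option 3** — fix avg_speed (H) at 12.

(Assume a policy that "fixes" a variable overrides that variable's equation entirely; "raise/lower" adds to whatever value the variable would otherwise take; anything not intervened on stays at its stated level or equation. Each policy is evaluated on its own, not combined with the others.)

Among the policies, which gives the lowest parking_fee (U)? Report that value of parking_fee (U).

Option 1 (J := 104):
  H = 46
  J = 104
  U = 113 + 46 − 4·104 = -257
Option 2 (J + 59):
  H = 46
  J = 158 + 59 = 217
  U = 113 + 46 − 4·217 = -709
Option 3 (H := 12):
  H = 12
  J = 158
  U = 113 + 12 − 4·158 = -507
Comparing — Option 1: U=-257, Option 2: U=-709, Option 3: U=-507. Lowest is -709 (Option 2).

-709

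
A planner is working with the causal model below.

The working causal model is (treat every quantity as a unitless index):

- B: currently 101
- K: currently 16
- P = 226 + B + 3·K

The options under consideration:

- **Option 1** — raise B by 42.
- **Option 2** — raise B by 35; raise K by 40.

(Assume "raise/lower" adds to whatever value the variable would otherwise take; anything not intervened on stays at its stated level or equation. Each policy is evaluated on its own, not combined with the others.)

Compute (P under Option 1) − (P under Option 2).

-113

Option 1 (B + 42):
  B = 101 + 42 = 143
  K = 16
  P = 226 + 143 + 3·16 = 417
Option 2 (B + 35, K + 40):
  B = 101 + 35 = 136
  K = 16 + 40 = 56
  P = 226 + 136 + 3·56 = 530
P: 417 − 530 = -113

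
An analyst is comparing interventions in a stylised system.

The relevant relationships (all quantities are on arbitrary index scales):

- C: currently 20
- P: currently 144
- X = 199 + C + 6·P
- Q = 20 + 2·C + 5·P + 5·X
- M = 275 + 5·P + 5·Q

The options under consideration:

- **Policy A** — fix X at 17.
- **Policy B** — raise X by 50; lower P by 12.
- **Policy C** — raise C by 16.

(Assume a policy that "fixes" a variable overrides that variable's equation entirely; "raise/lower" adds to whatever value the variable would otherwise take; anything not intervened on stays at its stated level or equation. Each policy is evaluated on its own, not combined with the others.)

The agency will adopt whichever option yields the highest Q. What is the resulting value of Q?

6307

Policy A (X := 17):
  C = 20
  P = 144
  X = 17
  Q = 20 + 2·20 + 5·144 + 5·17 = 865
Policy B (X + 50, P − 12):
  C = 20
  P = 144 − 12 = 132
  X = 199 + 20 + 6·132 (+50 from intervention) = 1061
  Q = 20 + 2·20 + 5·132 + 5·1061 = 6025
Policy C (C + 16):
  C = 20 + 16 = 36
  P = 144
  X = 199 + 36 + 6·144 = 1099
  Q = 20 + 2·36 + 5·144 + 5·1099 = 6307
Comparing — Policy A: Q=865, Policy B: Q=6025, Policy C: Q=6307. Highest is 6307 (Policy C).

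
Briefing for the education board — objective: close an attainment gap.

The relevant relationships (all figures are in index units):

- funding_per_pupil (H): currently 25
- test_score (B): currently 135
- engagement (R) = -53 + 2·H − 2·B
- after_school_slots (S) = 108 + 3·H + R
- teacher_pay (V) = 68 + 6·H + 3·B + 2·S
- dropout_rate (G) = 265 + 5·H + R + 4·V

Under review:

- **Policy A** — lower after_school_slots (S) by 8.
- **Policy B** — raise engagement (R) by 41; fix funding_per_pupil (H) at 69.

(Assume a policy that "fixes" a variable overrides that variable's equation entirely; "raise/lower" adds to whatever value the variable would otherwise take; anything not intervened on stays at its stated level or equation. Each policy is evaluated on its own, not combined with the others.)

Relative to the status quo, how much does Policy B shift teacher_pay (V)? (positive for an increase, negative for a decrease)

786

Baseline:
  H = 25
  B = 135
  R = -53 + 2·25 − 2·135 = -273
  S = 108 + 3·25 + (-273) = -90
  V = 68 + 6·25 + 3·135 + 2·(-90) = 443
Policy B (R + 41, H := 69):
  H = 69
  B = 135
  R = -53 + 2·69 − 2·135 (+41 from intervention) = -144
  S = 108 + 3·69 + (-144) = 171
  V = 68 + 6·69 + 3·135 + 2·171 = 1229
Change in V: 1229 − 443 = 786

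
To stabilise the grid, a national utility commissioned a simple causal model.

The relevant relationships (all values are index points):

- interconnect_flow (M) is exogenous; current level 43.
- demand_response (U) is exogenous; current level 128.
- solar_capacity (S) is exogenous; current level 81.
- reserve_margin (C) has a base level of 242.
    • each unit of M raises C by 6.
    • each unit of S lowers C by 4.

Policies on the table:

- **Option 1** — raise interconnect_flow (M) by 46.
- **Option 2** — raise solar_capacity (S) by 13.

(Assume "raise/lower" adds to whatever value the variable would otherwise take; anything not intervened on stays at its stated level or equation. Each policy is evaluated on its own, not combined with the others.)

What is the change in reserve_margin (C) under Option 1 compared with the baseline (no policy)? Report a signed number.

Baseline:
  M = 43
  S = 81
  C = 242 + 6·43 − 4·81 = 176
Option 1 (M + 46):
  M = 43 + 46 = 89
  S = 81
  C = 242 + 6·89 − 4·81 = 452
Change in C: 452 − 176 = 276

276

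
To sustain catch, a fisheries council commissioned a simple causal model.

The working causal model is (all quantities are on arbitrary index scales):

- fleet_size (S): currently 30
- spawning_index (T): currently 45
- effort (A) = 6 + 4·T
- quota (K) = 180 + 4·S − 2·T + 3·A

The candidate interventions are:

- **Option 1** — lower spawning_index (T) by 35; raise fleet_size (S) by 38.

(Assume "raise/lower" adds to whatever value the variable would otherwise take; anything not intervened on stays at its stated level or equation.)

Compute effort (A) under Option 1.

46

Option 1 (T − 35, S + 38):
  T = 45 − 35 = 10
  A = 6 + 4·10 = 46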